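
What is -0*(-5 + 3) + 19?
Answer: 19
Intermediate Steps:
-0*(-5 + 3) + 19 = -0*(-2) + 19 = -26*0 + 19 = 0 + 19 = 19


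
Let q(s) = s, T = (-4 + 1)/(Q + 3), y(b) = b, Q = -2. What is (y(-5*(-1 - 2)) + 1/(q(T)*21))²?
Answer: 891136/3969 ≈ 224.52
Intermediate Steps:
T = -3 (T = (-4 + 1)/(-2 + 3) = -3/1 = -3*1 = -3)
(y(-5*(-1 - 2)) + 1/(q(T)*21))² = (-5*(-1 - 2) + 1/(-3*21))² = (-5*(-3) + 1/(-63))² = (15 - 1/63)² = (944/63)² = 891136/3969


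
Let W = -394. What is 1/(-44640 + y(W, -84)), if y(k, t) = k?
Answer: -1/45034 ≈ -2.2205e-5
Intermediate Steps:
1/(-44640 + y(W, -84)) = 1/(-44640 - 394) = 1/(-45034) = -1/45034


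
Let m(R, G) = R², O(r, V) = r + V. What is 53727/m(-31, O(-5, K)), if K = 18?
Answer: 53727/961 ≈ 55.907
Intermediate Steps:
O(r, V) = V + r
53727/m(-31, O(-5, K)) = 53727/((-31)²) = 53727/961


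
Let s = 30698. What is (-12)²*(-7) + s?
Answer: 29690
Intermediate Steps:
(-12)²*(-7) + s = (-12)²*(-7) + 30698 = 144*(-7) + 30698 = -1008 + 30698 = 29690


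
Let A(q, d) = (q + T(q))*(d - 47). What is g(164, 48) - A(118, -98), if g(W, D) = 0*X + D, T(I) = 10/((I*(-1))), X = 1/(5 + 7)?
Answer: 1011597/59 ≈ 17146.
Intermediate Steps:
X = 1/12 ≈ 0.083333
T(I) = -10/I (T(I) = 10/((-I)) = 10*(-1/I) = -10/I)
g(W, D) = D (g(W, D) = 0*(1/12) + D = 0 + D = D)
A(q, d) = (-47 + d)*(q - 10/q) (A(q, d) = (q - 10/q)*(d - 47) = (q - 10/q)*(-47 + d) = (-47 + d)*(q - 10/q))
g(164, 48) - A(118, -98) = 48 - (470 - 10*(-98) + 118²*(-47 - 98))/118 = 48 - (470 + 980 + 13924*(-145))/118 = 48 - (470 + 980 - 2018980)/118 = 48 - (-2017530)/118 = 48 - 1*(-1008765/59) = 48 + 1008765/59 = 1011597/59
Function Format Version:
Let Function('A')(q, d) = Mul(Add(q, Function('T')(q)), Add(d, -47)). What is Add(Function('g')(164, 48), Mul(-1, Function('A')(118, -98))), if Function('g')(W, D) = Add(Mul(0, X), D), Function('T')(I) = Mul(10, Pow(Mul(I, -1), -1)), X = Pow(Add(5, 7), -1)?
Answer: Rational(1011597, 59) ≈ 17146.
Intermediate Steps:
X = Rational(1, 12) (X = Pow(12, -1) = Rational(1, 12) ≈ 0.083333)
Function('T')(I) = Mul(-10, Pow(I, -1)) (Function('T')(I) = Mul(10, Pow(Mul(-1, I), -1)) = Mul(10, Mul(-1, Pow(I, -1))) = Mul(-10, Pow(I, -1)))
Function('g')(W, D) = D (Function('g')(W, D) = Add(Mul(0, Rational(1, 12)), D) = Add(0, D) = D)
Function('A')(q, d) = Mul(Add(-47, d), Add(q, Mul(-10, Pow(q, -1)))) (Function('A')(q, d) = Mul(Add(q, Mul(-10, Pow(q, -1))), Add(d, -47)) = Mul(Add(q, Mul(-10, Pow(q, -1))), Add(-47, d)) = Mul(Add(-47, d), Add(q, Mul(-10, Pow(q, -1)))))
Add(Function('g')(164, 48), Mul(-1, Function('A')(118, -98))) = Add(48, Mul(-1, Mul(Pow(118, -1), Add(470, Mul(-10, -98), Mul(Pow(118, 2), Add(-47, -98)))))) = Add(48, Mul(-1, Mul(Rational(1, 118), Add(470, 980, Mul(13924, -145))))) = Add(48, Mul(-1, Mul(Rational(1, 118), Add(470, 980, -2018980)))) = Add(48, Mul(-1, Mul(Rational(1, 118), -2017530))) = Add(48, Mul(-1, Rational(-1008765, 59))) = Add(48, Rational(1008765, 59)) = Rational(1011597, 59)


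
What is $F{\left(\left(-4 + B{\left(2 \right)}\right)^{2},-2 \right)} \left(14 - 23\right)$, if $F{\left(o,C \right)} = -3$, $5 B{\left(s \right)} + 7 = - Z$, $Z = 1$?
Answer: $27$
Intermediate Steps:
$B{\left(s \right)} = - \frac{8}{5}$ ($B{\left(s \right)} = - \frac{7}{5} + \frac{\left(-1\right) 1}{5} = - \frac{7}{5} + \frac{1}{5} \left(-1\right) = - \frac{7}{5} - \frac{1}{5} = - \frac{8}{5}$)
$F{\left(\left(-4 + B{\left(2 \right)}\right)^{2},-2 \right)} \left(14 - 23\right) = - 3 \left(14 - 23\right) = \left(-3\right) \left(-9\right) = 27$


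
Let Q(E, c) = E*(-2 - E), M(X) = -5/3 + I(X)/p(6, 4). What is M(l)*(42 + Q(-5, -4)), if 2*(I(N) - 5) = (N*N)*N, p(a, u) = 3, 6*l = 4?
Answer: 4/3 ≈ 1.3333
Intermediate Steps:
l = ⅔ (l = (⅙)*4 = ⅔ ≈ 0.66667)
I(N) = 5 + N³/2 (I(N) = 5 + ((N*N)*N)/2 = 5 + (N²*N)/2 = 5 + N³/2)
M(X) = X³/6 (M(X) = -5/3 + (5 + X³/2)/3 = -5*⅓ + (5 + X³/2)*(⅓) = -5/3 + (5/3 + X³/6) = X³/6)
M(l)*(42 + Q(-5, -4)) = ((⅔)³/6)*(42 - 1*(-5)*(2 - 5)) = ((⅙)*(8/27))*(42 - 1*(-5)*(-3)) = 4*(42 - 15)/81 = (4/81)*27 = 4/3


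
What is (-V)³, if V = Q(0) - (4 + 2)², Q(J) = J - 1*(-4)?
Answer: 32768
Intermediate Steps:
Q(J) = 4 + J (Q(J) = J + 4 = 4 + J)
V = -32 (V = (4 + 0) - (4 + 2)² = 4 - 1*6² = 4 - 1*36 = 4 - 36 = -32)
(-V)³ = (-1*(-32))³ = 32³ = 32768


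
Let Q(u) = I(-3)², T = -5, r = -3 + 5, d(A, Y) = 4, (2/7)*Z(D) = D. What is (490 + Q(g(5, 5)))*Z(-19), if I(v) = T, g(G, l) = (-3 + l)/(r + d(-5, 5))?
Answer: -68495/2 ≈ -34248.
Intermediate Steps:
Z(D) = 7*D/2
r = 2
g(G, l) = -½ + l/6 (g(G, l) = (-3 + l)/(2 + 4) = (-3 + l)/6 = (-3 + l)*(⅙) = -½ + l/6)
I(v) = -5
Q(u) = 25 (Q(u) = (-5)² = 25)
(490 + Q(g(5, 5)))*Z(-19) = (490 + 25)*((7/2)*(-19)) = 515*(-133/2) = -68495/2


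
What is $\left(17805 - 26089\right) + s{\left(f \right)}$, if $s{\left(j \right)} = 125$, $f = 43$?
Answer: $-8159$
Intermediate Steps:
$\left(17805 - 26089\right) + s{\left(f \right)} = \left(17805 - 26089\right) + 125 = -8284 + 125 = -8159$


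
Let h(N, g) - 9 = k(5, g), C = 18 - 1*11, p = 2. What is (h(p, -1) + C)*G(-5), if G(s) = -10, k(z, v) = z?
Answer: -210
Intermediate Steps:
C = 7 (C = 18 - 11 = 7)
h(N, g) = 14 (h(N, g) = 9 + 5 = 14)
(h(p, -1) + C)*G(-5) = (14 + 7)*(-10) = 21*(-10) = -210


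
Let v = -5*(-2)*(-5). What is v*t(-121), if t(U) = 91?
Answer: -4550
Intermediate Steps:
v = -50 (v = 10*(-5) = -50)
v*t(-121) = -50*91 = -4550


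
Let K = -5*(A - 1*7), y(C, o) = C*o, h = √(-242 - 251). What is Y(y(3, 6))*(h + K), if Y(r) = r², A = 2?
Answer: 8100 + 324*I*√493 ≈ 8100.0 + 7194.0*I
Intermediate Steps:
h = I*√493 (h = √(-493) = I*√493 ≈ 22.204*I)
K = 25 (K = -5*(2 - 1*7) = -5*(2 - 7) = -5*(-5) = 25)
Y(y(3, 6))*(h + K) = (3*6)²*(I*√493 + 25) = 18²*(25 + I*√493) = 324*(25 + I*√493) = 8100 + 324*I*√493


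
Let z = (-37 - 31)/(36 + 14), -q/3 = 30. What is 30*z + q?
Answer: -654/5 ≈ -130.80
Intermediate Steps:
q = -90 (q = -3*30 = -90)
z = -34/25 (z = -68/50 = -68*1/50 = -34/25 ≈ -1.3600)
30*z + q = 30*(-34/25) - 90 = -204/5 - 90 = -654/5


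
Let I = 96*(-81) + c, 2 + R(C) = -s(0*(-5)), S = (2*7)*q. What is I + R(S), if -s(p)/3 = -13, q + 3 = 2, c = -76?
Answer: -7893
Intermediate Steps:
q = -1 (q = -3 + 2 = -1)
s(p) = 39 (s(p) = -3*(-13) = 39)
S = -14 (S = (2*7)*(-1) = 14*(-1) = -14)
R(C) = -41 (R(C) = -2 - 1*39 = -2 - 39 = -41)
I = -7852 (I = 96*(-81) - 76 = -7776 - 76 = -7852)
I + R(S) = -7852 - 41 = -7893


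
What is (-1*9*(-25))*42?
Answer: 9450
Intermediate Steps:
(-1*9*(-25))*42 = -9*(-25)*42 = 225*42 = 9450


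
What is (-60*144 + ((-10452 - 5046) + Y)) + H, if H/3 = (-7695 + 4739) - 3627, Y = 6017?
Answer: -37870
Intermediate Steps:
H = -19749 (H = 3*((-7695 + 4739) - 3627) = 3*(-2956 - 3627) = 3*(-6583) = -19749)
(-60*144 + ((-10452 - 5046) + Y)) + H = (-60*144 + ((-10452 - 5046) + 6017)) - 19749 = (-8640 + (-15498 + 6017)) - 19749 = (-8640 - 9481) - 19749 = -18121 - 19749 = -37870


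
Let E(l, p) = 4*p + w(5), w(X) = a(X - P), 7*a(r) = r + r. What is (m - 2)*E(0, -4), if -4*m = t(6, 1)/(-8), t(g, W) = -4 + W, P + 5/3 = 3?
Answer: 10519/336 ≈ 31.307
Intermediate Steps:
P = 4/3 (P = -5/3 + 3 = 4/3 ≈ 1.3333)
a(r) = 2*r/7 (a(r) = (r + r)/7 = (2*r)/7 = 2*r/7)
w(X) = -8/21 + 2*X/7 (w(X) = 2*(X - 1*4/3)/7 = 2*(X - 4/3)/7 = 2*(-4/3 + X)/7 = -8/21 + 2*X/7)
E(l, p) = 22/21 + 4*p (E(l, p) = 4*p + (-8/21 + (2/7)*5) = 4*p + (-8/21 + 10/7) = 4*p + 22/21 = 22/21 + 4*p)
m = -3/32 (m = -(-4 + 1)/(4*(-8)) = -(-3)*(-1)/(4*8) = -¼*3/8 = -3/32 ≈ -0.093750)
(m - 2)*E(0, -4) = (-3/32 - 2)*(22/21 + 4*(-4)) = -67*(22/21 - 16)/32 = -67/32*(-314/21) = 10519/336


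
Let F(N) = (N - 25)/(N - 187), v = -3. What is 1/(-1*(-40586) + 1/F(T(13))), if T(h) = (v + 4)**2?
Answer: 4/162375 ≈ 2.4634e-5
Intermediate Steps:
T(h) = 1 (T(h) = (-3 + 4)**2 = 1**2 = 1)
F(N) = (-25 + N)/(-187 + N)
1/(-1*(-40586) + 1/F(T(13))) = 1/(-1*(-40586) + 1/((-25 + 1)/(-187 + 1))) = 1/(40586 + 1/(-24/(-186))) = 1/(40586 + 1/(-1/186*(-24))) = 1/(40586 + 1/(4/31)) = 1/(40586 + 31/4) = 1/(162375/4) = 4/162375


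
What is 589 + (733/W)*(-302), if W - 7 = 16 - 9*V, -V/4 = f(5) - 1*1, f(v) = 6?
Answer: -101799/203 ≈ -501.47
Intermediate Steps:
V = -20 (V = -4*(6 - 1*1) = -4*(6 - 1) = -4*5 = -20)
W = 203 (W = 7 + (16 - 9*(-20)) = 7 + (16 + 180) = 7 + 196 = 203)
589 + (733/W)*(-302) = 589 + (733/203)*(-302) = 589 - 221366/203 = -101799/203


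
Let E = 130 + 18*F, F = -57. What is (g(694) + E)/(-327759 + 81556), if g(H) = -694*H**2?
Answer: 334256280/246203 ≈ 1357.6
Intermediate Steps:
E = -896 (E = 130 + 18*(-57) = 130 - 1026 = -896)
(g(694) + E)/(-327759 + 81556) = (-694*694**2 - 896)/(-327759 + 81556) = (-694*481636 - 896)/(-246203) = (-334255384 - 896)*(-1/246203) = -334256280*(-1/246203) = 334256280/246203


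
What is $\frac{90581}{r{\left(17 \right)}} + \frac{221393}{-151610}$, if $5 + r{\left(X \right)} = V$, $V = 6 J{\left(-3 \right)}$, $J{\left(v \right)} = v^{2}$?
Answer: $\frac{13722137153}{7428890} \approx 1847.1$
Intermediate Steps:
$V = 54$ ($V = 6 \left(-3\right)^{2} = 6 \cdot 9 = 54$)
$r{\left(X \right)} = 49$ ($r{\left(X \right)} = -5 + 54 = 49$)
$\frac{90581}{r{\left(17 \right)}} + \frac{221393}{-151610} = \frac{90581}{49} + \frac{221393}{-151610} = 90581 \cdot \frac{1}{49} + 221393 \left(- \frac{1}{151610}\right) = \frac{90581}{49} - \frac{221393}{151610} = \frac{13722137153}{7428890}$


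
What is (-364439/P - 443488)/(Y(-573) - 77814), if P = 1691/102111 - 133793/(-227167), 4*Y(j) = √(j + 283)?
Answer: 2285054117802604082484/170096086349598832865 + 14682795626767703*I*√290/340192172699197665730 ≈ 13.434 + 0.00073499*I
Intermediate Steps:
Y(j) = √(283 + j)/4 (Y(j) = √(j + 283)/4 = √(283 + j)/4)
P = 14045876420/23196249537 (P = 1691*(1/102111) - 133793*(-1/227167) = 1691/102111 + 133793/227167 = 14045876420/23196249537 ≈ 0.60552)
(-364439/P - 443488)/(Y(-573) - 77814) = (-364439/14045876420/23196249537 - 443488)/(√(283 - 573)/4 - 77814) = (-364439*23196249537/14045876420 - 443488)/(√(-290)/4 - 77814) = (-8453617985014743/14045876420 - 443488)/((I*√290)/4 - 77814) = -14682795626767703/(14045876420*(I*√290/4 - 77814)) = -14682795626767703/(14045876420*(-77814 + I*√290/4))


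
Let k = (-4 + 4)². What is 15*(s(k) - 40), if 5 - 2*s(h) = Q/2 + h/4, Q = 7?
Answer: -2355/4 ≈ -588.75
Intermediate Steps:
k = 0 (k = 0² = 0)
s(h) = ¾ - h/8 (s(h) = 5/2 - (7/2 + h/4)/2 = 5/2 + (-7/4 - h/8) = ¾ - h/8)
15*(s(k) - 40) = 15*((¾ - ⅛*0) - 40) = 15*((¾ + 0) - 40) = 15*(¾ - 40) = 15*(-157/4) = -2355/4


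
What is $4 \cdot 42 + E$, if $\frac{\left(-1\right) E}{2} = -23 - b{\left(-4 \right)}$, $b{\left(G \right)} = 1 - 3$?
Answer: $210$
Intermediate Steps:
$b{\left(G \right)} = -2$
$E = 42$ ($E = - 2 \left(-23 - -2\right) = - 2 \left(-23 + 2\right) = \left(-2\right) \left(-21\right) = 42$)
$4 \cdot 42 + E = 4 \cdot 42 + 42 = 168 + 42 = 210$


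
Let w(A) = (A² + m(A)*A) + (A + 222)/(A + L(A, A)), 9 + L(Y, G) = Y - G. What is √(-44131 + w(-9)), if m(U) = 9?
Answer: I*√1589142/6 ≈ 210.1*I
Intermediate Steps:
L(Y, G) = -9 + Y - G (L(Y, G) = -9 + (Y - G) = -9 + Y - G)
w(A) = A² + 9*A + (222 + A)/(-9 + A) (w(A) = (A² + 9*A) + (A + 222)/(A + (-9 + A - A)) = (A² + 9*A) + (222 + A)/(A - 9) = (A² + 9*A) + (222 + A)/(-9 + A) = A² + 9*A + (222 + A)/(-9 + A))
√(-44131 + w(-9)) = √(-44131 + (222 + (-9)³ - 80*(-9))/(-9 - 9)) = √(-44131 + (222 - 729 + 720)/(-18)) = √(-44131 - 1/18*213) = √(-44131 - 71/6) = √(-264857/6) = I*√1589142/6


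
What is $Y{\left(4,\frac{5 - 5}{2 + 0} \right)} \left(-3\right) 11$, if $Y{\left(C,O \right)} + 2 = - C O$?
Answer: $66$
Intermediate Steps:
$Y{\left(C,O \right)} = -2 - C O$
$Y{\left(4,\frac{5 - 5}{2 + 0} \right)} \left(-3\right) 11 = \left(-2 - 4 \frac{5 - 5}{2 + 0}\right) \left(-3\right) 11 = \left(-2 - 4 \cdot \frac{0}{2}\right) \left(-3\right) 11 = \left(-2 - 4 \cdot 0 \cdot \frac{1}{2}\right) \left(-3\right) 11 = \left(-2 - 4 \cdot 0\right) \left(-3\right) 11 = \left(-2 + 0\right) \left(-3\right) 11 = \left(-2\right) \left(-3\right) 11 = 6 \cdot 11 = 66$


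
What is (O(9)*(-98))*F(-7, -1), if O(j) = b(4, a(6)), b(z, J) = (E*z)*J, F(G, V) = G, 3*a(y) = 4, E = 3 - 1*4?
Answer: -10976/3 ≈ -3658.7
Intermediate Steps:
E = -1 (E = 3 - 4 = -1)
a(y) = 4/3 (a(y) = (⅓)*4 = 4/3)
b(z, J) = -J*z (b(z, J) = (-z)*J = -J*z)
O(j) = -16/3 (O(j) = -1*4/3*4 = -16/3)
(O(9)*(-98))*F(-7, -1) = -16/3*(-98)*(-7) = (1568/3)*(-7) = -10976/3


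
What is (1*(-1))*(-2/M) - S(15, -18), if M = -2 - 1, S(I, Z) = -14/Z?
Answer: -13/9 ≈ -1.4444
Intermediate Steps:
M = -3
(1*(-1))*(-2/M) - S(15, -18) = (1*(-1))*(-2/(-3)) - (-14)/(-18) = -(-2)*(-1)/3 - (-14)*(-1)/18 = -1*2/3 - 1*7/9 = -2/3 - 7/9 = -13/9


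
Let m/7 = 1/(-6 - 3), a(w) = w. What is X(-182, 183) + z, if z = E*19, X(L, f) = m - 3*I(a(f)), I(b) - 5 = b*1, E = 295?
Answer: 45362/9 ≈ 5040.2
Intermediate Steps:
I(b) = 5 + b (I(b) = 5 + b*1 = 5 + b)
m = -7/9 (m = 7/(-6 - 3) = 7/(-9) = 7*(-⅑) = -7/9 ≈ -0.77778)
X(L, f) = -142/9 - 3*f (X(L, f) = -7/9 - 3*(5 + f) = -7/9 + (-15 - 3*f) = -142/9 - 3*f)
z = 5605 (z = 295*19 = 5605)
X(-182, 183) + z = (-142/9 - 3*183) + 5605 = (-142/9 - 549) + 5605 = -5083/9 + 5605 = 45362/9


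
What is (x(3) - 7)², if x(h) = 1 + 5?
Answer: 1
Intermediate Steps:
x(h) = 6
(x(3) - 7)² = (6 - 7)² = (-1)² = 1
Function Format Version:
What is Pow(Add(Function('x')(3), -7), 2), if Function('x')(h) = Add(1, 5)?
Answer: 1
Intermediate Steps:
Function('x')(h) = 6
Pow(Add(Function('x')(3), -7), 2) = Pow(Add(6, -7), 2) = Pow(-1, 2) = 1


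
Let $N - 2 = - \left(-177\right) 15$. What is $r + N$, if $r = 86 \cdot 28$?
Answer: $5065$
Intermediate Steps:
$r = 2408$
$N = 2657$ ($N = 2 - \left(-177\right) 15 = 2 - -2655 = 2 + 2655 = 2657$)
$r + N = 2408 + 2657 = 5065$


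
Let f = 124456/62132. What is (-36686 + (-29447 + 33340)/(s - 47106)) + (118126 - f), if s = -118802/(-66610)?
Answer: 1984500471825593629/24368262495157 ≈ 81438.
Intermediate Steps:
f = 31114/15533 (f = 124456*(1/62132) = 31114/15533 ≈ 2.0031)
s = 59401/33305 (s = -118802*(-1/66610) = 59401/33305 ≈ 1.7835)
(-36686 + (-29447 + 33340)/(s - 47106)) + (118126 - f) = (-36686 + (-29447 + 33340)/(59401/33305 - 47106)) + (118126 - 1*31114/15533) = (-36686 + 3893/(-1568805929/33305)) + (118126 - 31114/15533) = (-36686 + 3893*(-33305/1568805929)) + 1834820044/15533 = (-36686 - 129656365/1568805929) + 1834820044/15533 = -57553343967659/1568805929 + 1834820044/15533 = 1984500471825593629/24368262495157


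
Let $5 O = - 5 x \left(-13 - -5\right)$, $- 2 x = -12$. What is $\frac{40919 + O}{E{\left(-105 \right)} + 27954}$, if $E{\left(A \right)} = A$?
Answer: $\frac{40967}{27849} \approx 1.471$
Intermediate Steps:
$x = 6$ ($x = \left(- \frac{1}{2}\right) \left(-12\right) = 6$)
$O = 48$ ($O = \frac{\left(-5\right) 6 \left(-13 - -5\right)}{5} = \frac{\left(-30\right) \left(-13 + 5\right)}{5} = \frac{\left(-30\right) \left(-8\right)}{5} = \frac{1}{5} \cdot 240 = 48$)
$\frac{40919 + O}{E{\left(-105 \right)} + 27954} = \frac{40919 + 48}{-105 + 27954} = \frac{40967}{27849}$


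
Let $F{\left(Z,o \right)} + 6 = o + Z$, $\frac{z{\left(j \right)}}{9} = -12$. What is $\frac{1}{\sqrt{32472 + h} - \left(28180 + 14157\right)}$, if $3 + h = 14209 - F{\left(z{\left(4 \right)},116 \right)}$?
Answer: $- \frac{42337}{1792374893} - \frac{2 \sqrt{11669}}{1792374893} \approx -2.3741 \cdot 10^{-5}$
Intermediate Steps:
$z{\left(j \right)} = -108$ ($z{\left(j \right)} = 9 \left(-12\right) = -108$)
$F{\left(Z,o \right)} = -6 + Z + o$ ($F{\left(Z,o \right)} = -6 + \left(o + Z\right) = -6 + \left(Z + o\right) = -6 + Z + o$)
$h = 14204$ ($h = -3 + \left(14209 - \left(-6 - 108 + 116\right)\right) = -3 + \left(14209 - 2\right) = -3 + 14207 = 14204$)
$\frac{1}{\sqrt{32472 + h} - \left(28180 + 14157\right)} = \frac{1}{\sqrt{32472 + 14204} - \left(28180 + 14157\right)} = \frac{1}{\sqrt{46676} - 42337} = \frac{1}{2 \sqrt{11669} - 42337} = \frac{1}{-42337 + 2 \sqrt{11669}}$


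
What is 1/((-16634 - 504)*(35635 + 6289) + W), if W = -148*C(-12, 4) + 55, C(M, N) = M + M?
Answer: -1/718489905 ≈ -1.3918e-9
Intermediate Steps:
C(M, N) = 2*M
W = 3607 (W = -296*(-12) + 55 = -148*(-24) + 55 = 3552 + 55 = 3607)
1/((-16634 - 504)*(35635 + 6289) + W) = 1/((-16634 - 504)*(35635 + 6289) + 3607) = 1/(-17138*41924 + 3607) = 1/(-718493512 + 3607) = 1/(-718489905) = -1/718489905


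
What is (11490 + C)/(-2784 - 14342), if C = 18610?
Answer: -15050/8563 ≈ -1.7576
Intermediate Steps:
(11490 + C)/(-2784 - 14342) = (11490 + 18610)/(-2784 - 14342) = 30100/(-17126) = 30100*(-1/17126) = -15050/8563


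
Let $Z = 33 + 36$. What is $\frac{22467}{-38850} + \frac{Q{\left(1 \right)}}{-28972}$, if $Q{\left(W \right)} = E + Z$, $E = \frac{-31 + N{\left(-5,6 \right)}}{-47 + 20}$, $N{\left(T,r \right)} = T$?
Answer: $- \frac{326823187}{562781100} \approx -0.58073$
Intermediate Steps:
$Z = 69$
$E = \frac{4}{3}$ ($E = \frac{-31 - 5}{-47 + 20} = - \frac{36}{-27} = \left(-36\right) \left(- \frac{1}{27}\right) = \frac{4}{3} \approx 1.3333$)
$Q{\left(W \right)} = \frac{211}{3}$ ($Q{\left(W \right)} = \frac{4}{3} + 69 = \frac{211}{3}$)
$\frac{22467}{-38850} + \frac{Q{\left(1 \right)}}{-28972} = \frac{22467}{-38850} + \frac{211}{3 \left(-28972\right)} = 22467 \left(- \frac{1}{38850}\right) + \frac{211}{3} \left(- \frac{1}{28972}\right) = - \frac{7489}{12950} - \frac{211}{86916} = - \frac{326823187}{562781100}$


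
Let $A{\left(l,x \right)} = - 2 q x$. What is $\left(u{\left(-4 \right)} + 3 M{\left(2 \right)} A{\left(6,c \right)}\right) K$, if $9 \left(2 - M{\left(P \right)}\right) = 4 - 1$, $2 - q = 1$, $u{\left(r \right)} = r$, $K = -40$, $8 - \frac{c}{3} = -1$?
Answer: $10960$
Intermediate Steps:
$c = 27$ ($c = 24 - -3 = 24 + 3 = 27$)
$q = 1$ ($q = 2 - 1 = 1$)
$M{\left(P \right)} = \frac{5}{3}$ ($M{\left(P \right)} = 2 - \frac{4 - 1}{9} = 2 - \frac{1}{3} = \frac{5}{3}$)
$A{\left(l,x \right)} = - 2 x$ ($A{\left(l,x \right)} = \left(-2\right) 1 x = - 2 x$)
$\left(u{\left(-4 \right)} + 3 M{\left(2 \right)} A{\left(6,c \right)}\right) K = \left(-4 + 3 \cdot \frac{5}{3} \left(\left(-2\right) 27\right)\right) \left(-40\right) = \left(-4 + 5 \left(-54\right)\right) \left(-40\right) = \left(-4 - 270\right) \left(-40\right) = \left(-274\right) \left(-40\right) = 10960$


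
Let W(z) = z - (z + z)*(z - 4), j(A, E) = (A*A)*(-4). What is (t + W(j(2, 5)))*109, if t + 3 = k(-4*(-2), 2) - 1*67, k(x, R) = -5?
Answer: -79679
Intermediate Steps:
j(A, E) = -4*A**2 (j(A, E) = A**2*(-4) = -4*A**2)
t = -75 (t = -3 + (-5 - 1*67) = -3 + (-5 - 67) = -3 - 72 = -75)
W(z) = z - 2*z*(-4 + z)
(t + W(j(2, 5)))*109 = (-75 + (-4*2**2)*(9 - (-8)*2**2))*109 = (-75 + (-4*4)*(9 - (-8)*4))*109 = (-75 - 16*(9 - 2*(-16)))*109 = (-75 - 16*(9 + 32))*109 = (-75 - 16*41)*109 = (-75 - 656)*109 = -731*109 = -79679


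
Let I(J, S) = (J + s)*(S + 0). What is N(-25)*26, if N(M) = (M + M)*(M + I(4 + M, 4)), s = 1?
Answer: 136500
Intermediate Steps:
I(J, S) = S*(1 + J) (I(J, S) = (J + 1)*(S + 0) = (1 + J)*S = S*(1 + J))
N(M) = 2*M*(20 + 5*M) (N(M) = (M + M)*(M + 4*(1 + (4 + M))) = (2*M)*(M + 4*(5 + M)) = (2*M)*(M + (20 + 4*M)) = (2*M)*(20 + 5*M) = 2*M*(20 + 5*M))
N(-25)*26 = (10*(-25)*(4 - 25))*26 = (10*(-25)*(-21))*26 = 5250*26 = 136500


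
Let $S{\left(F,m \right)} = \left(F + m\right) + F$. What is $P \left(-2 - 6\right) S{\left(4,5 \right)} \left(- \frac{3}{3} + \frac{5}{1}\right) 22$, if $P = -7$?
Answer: $64064$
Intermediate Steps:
$S{\left(F,m \right)} = m + 2 F$
$P \left(-2 - 6\right) S{\left(4,5 \right)} \left(- \frac{3}{3} + \frac{5}{1}\right) 22 = - 7 \left(-2 - 6\right) \left(5 + 2 \cdot 4\right) \left(- \frac{3}{3} + \frac{5}{1}\right) 22 = - 7 \left(-2 - 6\right) \left(5 + 8\right) \left(\left(-3\right) \frac{1}{3} + 5 \cdot 1\right) 22 = - 7 \left(\left(-8\right) 13\right) \left(-1 + 5\right) 22 = \left(-7\right) \left(-104\right) 4 \cdot 22 = 728 \cdot 4 \cdot 22 = 2912 \cdot 22 = 64064$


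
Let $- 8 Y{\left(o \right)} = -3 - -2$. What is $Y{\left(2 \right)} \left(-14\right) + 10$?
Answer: $\frac{33}{4} \approx 8.25$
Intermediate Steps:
$Y{\left(o \right)} = \frac{1}{8}$ ($Y{\left(o \right)} = - \frac{-3 - -2}{8} = - \frac{-3 + 2}{8} = \left(- \frac{1}{8}\right) \left(-1\right) = \frac{1}{8}$)
$Y{\left(2 \right)} \left(-14\right) + 10 = \frac{1}{8} \left(-14\right) + 10 = - \frac{7}{4} + 10 = \frac{33}{4}$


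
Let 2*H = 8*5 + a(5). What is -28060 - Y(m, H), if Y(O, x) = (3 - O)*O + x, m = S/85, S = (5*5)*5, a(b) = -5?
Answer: -16230095/578 ≈ -28080.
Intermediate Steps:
H = 35/2 (H = (8*5 - 5)/2 = (40 - 5)/2 = (1/2)*35 = 35/2 ≈ 17.500)
S = 125 (S = 25*5 = 125)
m = 25/17 (m = 125/85 = 125*(1/85) = 25/17 ≈ 1.4706)
Y(O, x) = x + O*(3 - O) (Y(O, x) = O*(3 - O) + x = x + O*(3 - O))
-28060 - Y(m, H) = -28060 - (35/2 - (25/17)**2 + 3*(25/17)) = -28060 - (35/2 - 1*625/289 + 75/17) = -28060 - (35/2 - 625/289 + 75/17) = -28060 - 1*11415/578 = -28060 - 11415/578 = -16230095/578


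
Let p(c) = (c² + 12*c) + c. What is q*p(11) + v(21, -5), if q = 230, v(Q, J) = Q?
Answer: 60741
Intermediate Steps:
p(c) = c² + 13*c
q*p(11) + v(21, -5) = 230*(11*(13 + 11)) + 21 = 230*(11*24) + 21 = 230*264 + 21 = 60720 + 21 = 60741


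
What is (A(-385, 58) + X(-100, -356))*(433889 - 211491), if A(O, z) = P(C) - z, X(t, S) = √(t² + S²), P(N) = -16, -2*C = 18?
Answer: -16457452 + 889592*√8546 ≈ 6.5780e+7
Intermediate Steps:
C = -9 (C = -½*18 = -9)
X(t, S) = √(S² + t²)
A(O, z) = -16 - z
(A(-385, 58) + X(-100, -356))*(433889 - 211491) = ((-16 - 1*58) + √((-356)² + (-100)²))*(433889 - 211491) = ((-16 - 58) + √(126736 + 10000))*222398 = (-74 + √136736)*222398 = (-74 + 4*√8546)*222398 = -16457452 + 889592*√8546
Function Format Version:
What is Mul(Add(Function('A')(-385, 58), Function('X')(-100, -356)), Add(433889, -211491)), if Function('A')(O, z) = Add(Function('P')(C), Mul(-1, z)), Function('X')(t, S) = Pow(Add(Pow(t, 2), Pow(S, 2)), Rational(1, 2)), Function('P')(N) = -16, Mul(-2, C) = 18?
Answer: Add(-16457452, Mul(889592, Pow(8546, Rational(1, 2)))) ≈ 6.5780e+7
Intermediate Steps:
C = -9 (C = Mul(Rational(-1, 2), 18) = -9)
Function('X')(t, S) = Pow(Add(Pow(S, 2), Pow(t, 2)), Rational(1, 2))
Function('A')(O, z) = Add(-16, Mul(-1, z))
Mul(Add(Function('A')(-385, 58), Function('X')(-100, -356)), Add(433889, -211491)) = Mul(Add(Add(-16, Mul(-1, 58)), Pow(Add(Pow(-356, 2), Pow(-100, 2)), Rational(1, 2))), Add(433889, -211491)) = Mul(Add(Add(-16, -58), Pow(Add(126736, 10000), Rational(1, 2))), 222398) = Mul(Add(-74, Pow(136736, Rational(1, 2))), 222398) = Mul(Add(-74, Mul(4, Pow(8546, Rational(1, 2)))), 222398) = Add(-16457452, Mul(889592, Pow(8546, Rational(1, 2))))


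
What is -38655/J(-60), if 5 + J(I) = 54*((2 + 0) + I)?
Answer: 38655/3137 ≈ 12.322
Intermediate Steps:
J(I) = 103 + 54*I (J(I) = -5 + 54*((2 + 0) + I) = -5 + 54*(2 + I) = -5 + (108 + 54*I) = 103 + 54*I)
-38655/J(-60) = -38655/(103 + 54*(-60)) = -38655/(103 - 3240) = -38655/(-3137) = -38655*(-1/3137) = 38655/3137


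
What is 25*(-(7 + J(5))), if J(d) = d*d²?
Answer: -3300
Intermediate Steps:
J(d) = d³
25*(-(7 + J(5))) = 25*(-(7 + 5³)) = 25*(-(7 + 125)) = 25*(-1*132) = 25*(-132) = -3300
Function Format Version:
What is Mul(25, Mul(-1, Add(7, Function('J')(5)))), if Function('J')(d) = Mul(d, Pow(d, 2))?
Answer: -3300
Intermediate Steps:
Function('J')(d) = Pow(d, 3)
Mul(25, Mul(-1, Add(7, Function('J')(5)))) = Mul(25, Mul(-1, Add(7, Pow(5, 3)))) = Mul(25, Mul(-1, Add(7, 125))) = Mul(25, Mul(-1, 132)) = Mul(25, -132) = -3300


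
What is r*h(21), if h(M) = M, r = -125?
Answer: -2625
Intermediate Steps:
r*h(21) = -125*21 = -2625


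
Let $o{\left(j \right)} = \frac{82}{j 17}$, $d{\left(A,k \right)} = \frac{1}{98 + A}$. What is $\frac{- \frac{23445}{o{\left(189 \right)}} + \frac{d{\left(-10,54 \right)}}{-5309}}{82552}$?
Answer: $- \frac{17596502860901}{1581272993344} \approx -11.128$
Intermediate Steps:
$o{\left(j \right)} = \frac{82}{17 j}$
$\frac{- \frac{23445}{o{\left(189 \right)}} + \frac{d{\left(-10,54 \right)}}{-5309}}{82552} = \frac{- \frac{23445}{\frac{82}{17} \cdot \frac{1}{189}} + \frac{1}{\left(98 - 10\right) \left(-5309\right)}}{82552} = \left(- \frac{23445}{\frac{82}{17} \cdot \frac{1}{189}} + \frac{1}{88} \left(- \frac{1}{5309}\right)\right) \frac{1}{82552} = \left(- \frac{23445}{\frac{82}{3213}} + \frac{1}{88} \left(- \frac{1}{5309}\right)\right) \frac{1}{82552} = \left(\left(-23445\right) \frac{3213}{82} - \frac{1}{467192}\right) \frac{1}{82552} = \left(- \frac{75328785}{82} - \frac{1}{467192}\right) \frac{1}{82552} = \left(- \frac{17596502860901}{19154872}\right) \frac{1}{82552} = - \frac{17596502860901}{1581272993344}$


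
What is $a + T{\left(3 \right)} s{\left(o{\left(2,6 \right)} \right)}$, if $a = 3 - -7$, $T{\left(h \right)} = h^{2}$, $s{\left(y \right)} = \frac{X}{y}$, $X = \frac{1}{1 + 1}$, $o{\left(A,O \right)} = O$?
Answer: $\frac{43}{4} \approx 10.75$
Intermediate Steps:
$X = \frac{1}{2} \approx 0.5$
$s{\left(y \right)} = \frac{1}{2 y}$
$a = 10$ ($a = 3 + 7 = 10$)
$a + T{\left(3 \right)} s{\left(o{\left(2,6 \right)} \right)} = 10 + 3^{2} \frac{1}{2 \cdot 6} = 10 + 9 \cdot \frac{1}{2} \cdot \frac{1}{6} = 10 + 9 \cdot \frac{1}{12} = 10 + \frac{3}{4} = \frac{43}{4}$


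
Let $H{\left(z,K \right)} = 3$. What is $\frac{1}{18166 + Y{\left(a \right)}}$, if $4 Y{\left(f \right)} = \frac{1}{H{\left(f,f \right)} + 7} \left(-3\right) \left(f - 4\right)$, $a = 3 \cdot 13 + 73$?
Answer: $\frac{10}{181579} \approx 5.5072 \cdot 10^{-5}$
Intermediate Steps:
$a = 112$ ($a = 39 + 73 = 112$)
$Y{\left(f \right)} = \frac{3}{10} - \frac{3 f}{40}$ ($Y{\left(f \right)} = \frac{\frac{1}{3 + 7} \left(-3\right) \left(f - 4\right)}{4} = \frac{\frac{1}{10} \left(-3\right) \left(-4 + f\right)}{4} = \frac{\left(- \frac{3}{10}\right) \left(-4 + f\right)}{4} = \frac{\frac{6}{5} - \frac{3 f}{10}}{4} = \frac{3}{10} - \frac{3 f}{40}$)
$\frac{1}{18166 + Y{\left(a \right)}} = \frac{1}{18166 + \left(\frac{3}{10} - \frac{42}{5}\right)} = \frac{1}{18166 - \frac{81}{10}} = \frac{1}{\frac{181579}{10}} = \frac{10}{181579}$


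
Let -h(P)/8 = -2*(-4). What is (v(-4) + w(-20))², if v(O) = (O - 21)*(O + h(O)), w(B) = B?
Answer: 2822400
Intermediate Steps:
h(P) = -64 (h(P) = -(-16)*(-4) = -8*8 = -64)
v(O) = (-64 + O)*(-21 + O) (v(O) = (O - 21)*(O - 64) = (-21 + O)*(-64 + O) = (-64 + O)*(-21 + O))
(v(-4) + w(-20))² = ((1344 + (-4)² - 85*(-4)) - 20)² = ((1344 + 16 + 340) - 20)² = (1700 - 20)² = 1680² = 2822400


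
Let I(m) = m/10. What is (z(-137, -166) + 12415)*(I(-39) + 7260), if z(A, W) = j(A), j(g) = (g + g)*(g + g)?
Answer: 6348434451/10 ≈ 6.3484e+8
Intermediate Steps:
j(g) = 4*g**2 (j(g) = (2*g)*(2*g) = 4*g**2)
z(A, W) = 4*A**2
I(m) = m/10 (I(m) = m*(1/10) = m/10)
(z(-137, -166) + 12415)*(I(-39) + 7260) = (4*(-137)**2 + 12415)*((1/10)*(-39) + 7260) = (4*18769 + 12415)*(-39/10 + 7260) = (75076 + 12415)*(72561/10) = 87491*(72561/10) = 6348434451/10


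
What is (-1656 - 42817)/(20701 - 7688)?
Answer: -311/91 ≈ -3.4176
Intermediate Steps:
(-1656 - 42817)/(20701 - 7688) = -44473/13013 = -44473*1/13013 = -311/91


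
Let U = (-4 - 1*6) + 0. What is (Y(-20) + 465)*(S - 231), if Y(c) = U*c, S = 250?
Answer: 12635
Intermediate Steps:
U = -10 (U = (-4 - 6) + 0 = -10 + 0 = -10)
Y(c) = -10*c
(Y(-20) + 465)*(S - 231) = (-10*(-20) + 465)*(250 - 231) = (200 + 465)*19 = 665*19 = 12635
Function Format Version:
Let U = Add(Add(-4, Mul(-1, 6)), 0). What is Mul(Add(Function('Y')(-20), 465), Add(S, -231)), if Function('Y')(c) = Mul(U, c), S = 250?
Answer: 12635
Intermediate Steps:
U = -10 (U = Add(Add(-4, -6), 0) = Add(-10, 0) = -10)
Function('Y')(c) = Mul(-10, c)
Mul(Add(Function('Y')(-20), 465), Add(S, -231)) = Mul(Add(Mul(-10, -20), 465), Add(250, -231)) = Mul(Add(200, 465), 19) = Mul(665, 19) = 12635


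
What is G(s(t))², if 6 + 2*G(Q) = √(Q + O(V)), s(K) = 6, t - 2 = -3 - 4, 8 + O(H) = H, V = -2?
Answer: (3 - I)² ≈ 8.0 - 6.0*I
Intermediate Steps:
O(H) = -8 + H
t = -5 (t = 2 + (-3 - 4) = 2 - 7 = -5)
G(Q) = -3 + √(-10 + Q)/2 (G(Q) = -3 + √(Q + (-8 - 2))/2 = -3 + √(Q - 10)/2 = -3 + √(-10 + Q)/2)
G(s(t))² = (-3 + √(-10 + 6)/2)² = (-3 + √(-4)/2)² = (-3 + (2*I)/2)² = (-3 + I)²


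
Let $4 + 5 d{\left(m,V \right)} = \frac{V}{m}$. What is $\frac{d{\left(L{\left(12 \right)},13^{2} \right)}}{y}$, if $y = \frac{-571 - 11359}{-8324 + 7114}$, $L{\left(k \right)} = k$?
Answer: $\frac{14641}{71580} \approx 0.20454$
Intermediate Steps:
$d{\left(m,V \right)} = - \frac{4}{5} + \frac{V}{5 m}$ ($d{\left(m,V \right)} = - \frac{4}{5} + \frac{V \frac{1}{m}}{5} = - \frac{4}{5} + \frac{V}{5 m}$)
$y = \frac{1193}{121}$ ($y = - \frac{11930}{-1210} = \left(-11930\right) \left(- \frac{1}{1210}\right) = \frac{1193}{121} \approx 9.8595$)
$\frac{d{\left(L{\left(12 \right)},13^{2} \right)}}{y} = \frac{\frac{1}{5} \cdot \frac{1}{12} \left(13^{2} - 48\right)}{\frac{1193}{121}} = \frac{1}{5} \cdot \frac{1}{12} \left(169 - 48\right) \frac{121}{1193} = \frac{1}{5} \cdot \frac{1}{12} \cdot 121 \cdot \frac{121}{1193} = \frac{121}{60} \cdot \frac{121}{1193} = \frac{14641}{71580}$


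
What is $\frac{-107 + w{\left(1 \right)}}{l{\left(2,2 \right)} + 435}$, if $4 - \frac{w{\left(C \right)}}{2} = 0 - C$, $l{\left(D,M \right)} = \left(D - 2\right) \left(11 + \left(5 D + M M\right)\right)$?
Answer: $- \frac{97}{435} \approx -0.22299$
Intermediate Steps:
$l{\left(D,M \right)} = \left(-2 + D\right) \left(11 + M^{2} + 5 D\right)$ ($l{\left(D,M \right)} = \left(-2 + D\right) \left(11 + \left(5 D + M^{2}\right)\right) = \left(-2 + D\right) \left(11 + \left(M^{2} + 5 D\right)\right) = \left(-2 + D\right) \left(11 + M^{2} + 5 D\right)$)
$w{\left(C \right)} = 8 + 2 C$ ($w{\left(C \right)} = 8 - 2 \left(0 - C\right) = 8 - 2 \left(- C\right) = 8 + 2 C$)
$\frac{-107 + w{\left(1 \right)}}{l{\left(2,2 \right)} + 435} = \frac{-107 + \left(8 + 2 \cdot 1\right)}{\left(-22 + 2 - 2 \cdot 2^{2} + 5 \cdot 2^{2} + 2 \cdot 2^{2}\right) + 435} = \frac{-107 + \left(8 + 2\right)}{\left(-22 + 2 - 8 + 5 \cdot 4 + 2 \cdot 4\right) + 435} = \frac{-107 + 10}{\left(-22 + 2 - 8 + 20 + 8\right) + 435} = - \frac{97}{0 + 435} = - \frac{97}{435}$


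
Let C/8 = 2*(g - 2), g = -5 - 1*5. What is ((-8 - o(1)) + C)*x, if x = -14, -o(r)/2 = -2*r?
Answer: 2856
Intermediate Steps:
o(r) = 4*r (o(r) = -(-4)*r = 4*r)
g = -10 (g = -5 - 5 = -10)
C = -192 (C = 8*(2*(-10 - 2)) = 8*(2*(-12)) = 8*(-24) = -192)
((-8 - o(1)) + C)*x = ((-8 - 4) - 192)*(-14) = (-12 - 192)*(-14) = -204*(-14) = 2856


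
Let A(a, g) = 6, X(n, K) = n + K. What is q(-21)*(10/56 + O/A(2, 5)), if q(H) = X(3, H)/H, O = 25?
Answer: 365/98 ≈ 3.7245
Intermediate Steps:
X(n, K) = K + n
q(H) = (3 + H)/H (q(H) = (H + 3)/H = (3 + H)/H)
q(-21)*(10/56 + O/A(2, 5)) = ((3 - 21)/(-21))*(10/56 + 25/6) = (-1/21*(-18))*(10*(1/56) + 25*(⅙)) = 6*(5/28 + 25/6)/7 = (6/7)*(365/84) = 365/98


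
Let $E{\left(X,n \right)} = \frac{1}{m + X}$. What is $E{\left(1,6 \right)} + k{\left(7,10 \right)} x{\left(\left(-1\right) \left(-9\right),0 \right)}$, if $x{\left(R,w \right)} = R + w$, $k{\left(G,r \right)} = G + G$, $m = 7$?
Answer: $\frac{1009}{8} \approx 126.13$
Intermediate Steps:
$k{\left(G,r \right)} = 2 G$
$E{\left(X,n \right)} = \frac{1}{7 + X}$
$E{\left(1,6 \right)} + k{\left(7,10 \right)} x{\left(\left(-1\right) \left(-9\right),0 \right)} = \frac{1}{7 + 1} + 2 \cdot 7 \left(\left(-1\right) \left(-9\right) + 0\right) = \frac{1}{8} + 14 \left(9 + 0\right) = \frac{1}{8} + 14 \cdot 9 = \frac{1}{8} + 126 = \frac{1009}{8}$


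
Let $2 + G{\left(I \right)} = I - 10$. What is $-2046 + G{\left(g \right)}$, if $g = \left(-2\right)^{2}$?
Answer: $-2054$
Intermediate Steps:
$g = 4$
$G{\left(I \right)} = -12 + I$ ($G{\left(I \right)} = -2 + \left(I - 10\right) = -2 + \left(-10 + I\right) = -12 + I$)
$-2046 + G{\left(g \right)} = -2046 + \left(-12 + 4\right) = -2046 - 8 = -2054$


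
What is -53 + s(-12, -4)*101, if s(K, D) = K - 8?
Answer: -2073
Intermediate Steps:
s(K, D) = -8 + K
-53 + s(-12, -4)*101 = -53 + (-8 - 12)*101 = -53 - 20*101 = -53 - 2020 = -2073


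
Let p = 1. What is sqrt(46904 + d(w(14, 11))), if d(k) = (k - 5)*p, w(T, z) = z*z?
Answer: 2*sqrt(11755) ≈ 216.84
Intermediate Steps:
w(T, z) = z**2
d(k) = -5 + k (d(k) = (k - 5)*1 = (-5 + k)*1 = -5 + k)
sqrt(46904 + d(w(14, 11))) = sqrt(46904 + (-5 + 11**2)) = sqrt(46904 + (-5 + 121)) = sqrt(46904 + 116) = sqrt(47020) = 2*sqrt(11755)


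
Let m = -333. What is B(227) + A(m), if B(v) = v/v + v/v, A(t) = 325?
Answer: 327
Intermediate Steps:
B(v) = 2 (B(v) = 1 + 1 = 2)
B(227) + A(m) = 2 + 325 = 327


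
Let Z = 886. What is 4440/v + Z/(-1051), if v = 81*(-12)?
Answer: -460636/85131 ≈ -5.4109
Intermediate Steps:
v = -972
4440/v + Z/(-1051) = 4440/(-972) + 886/(-1051) = 4440*(-1/972) + 886*(-1/1051) = -370/81 - 886/1051 = -460636/85131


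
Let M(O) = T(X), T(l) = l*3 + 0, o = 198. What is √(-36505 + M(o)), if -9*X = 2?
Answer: I*√328551/3 ≈ 191.06*I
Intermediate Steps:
X = -2/9 (X = -⅑*2 = -2/9 ≈ -0.22222)
T(l) = 3*l (T(l) = 3*l + 0 = 3*l)
M(O) = -⅔ (M(O) = 3*(-2/9) = -⅔)
√(-36505 + M(o)) = √(-36505 - ⅔) = √(-109517/3) = I*√328551/3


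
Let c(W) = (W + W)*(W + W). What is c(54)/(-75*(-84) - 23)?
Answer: 11664/6277 ≈ 1.8582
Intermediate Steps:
c(W) = 4*W² (c(W) = (2*W)*(2*W) = 4*W²)
c(54)/(-75*(-84) - 23) = (4*54²)/(-75*(-84) - 23) = (4*2916)/(6300 - 23) = 11664/6277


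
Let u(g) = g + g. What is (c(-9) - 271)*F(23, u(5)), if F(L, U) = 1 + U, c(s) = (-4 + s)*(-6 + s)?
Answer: -836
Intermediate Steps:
u(g) = 2*g
c(s) = (-6 + s)*(-4 + s)
(c(-9) - 271)*F(23, u(5)) = ((24 + (-9)² - 10*(-9)) - 271)*(1 + 2*5) = ((24 + 81 + 90) - 271)*(1 + 10) = (195 - 271)*11 = -76*11 = -836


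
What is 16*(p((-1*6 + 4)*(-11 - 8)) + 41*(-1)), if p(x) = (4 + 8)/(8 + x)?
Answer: -14992/23 ≈ -651.83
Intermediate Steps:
p(x) = 12/(8 + x)
16*(p((-1*6 + 4)*(-11 - 8)) + 41*(-1)) = 16*(12/(8 + (-1*6 + 4)*(-11 - 8)) + 41*(-1)) = 16*(12/(8 + (-6 + 4)*(-19)) - 41) = 16*(12/(8 - 2*(-19)) - 41) = 16*(12/(8 + 38) - 41) = 16*(12/46 - 41) = 16*(12*(1/46) - 41) = 16*(6/23 - 41) = 16*(-937/23) = -14992/23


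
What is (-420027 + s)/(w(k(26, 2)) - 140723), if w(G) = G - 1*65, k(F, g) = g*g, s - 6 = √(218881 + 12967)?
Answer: 20001/6704 - √57962/70392 ≈ 2.9800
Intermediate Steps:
s = 6 + 2*√57962 (s = 6 + √(218881 + 12967) = 6 + √231848 = 6 + 2*√57962 ≈ 487.51)
k(F, g) = g²
w(G) = -65 + G (w(G) = G - 65 = -65 + G)
(-420027 + s)/(w(k(26, 2)) - 140723) = (-420027 + (6 + 2*√57962))/((-65 + 2²) - 140723) = (-420021 + 2*√57962)/((-65 + 4) - 140723) = (-420021 + 2*√57962)/(-61 - 140723) = (-420021 + 2*√57962)/(-140784) = (-420021 + 2*√57962)*(-1/140784) = 20001/6704 - √57962/70392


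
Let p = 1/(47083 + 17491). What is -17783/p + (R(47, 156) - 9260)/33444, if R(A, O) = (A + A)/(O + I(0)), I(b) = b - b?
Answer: -2995542843345577/2608632 ≈ -1.1483e+9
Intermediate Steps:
I(b) = 0
p = 1/64574 ≈ 1.5486e-5
R(A, O) = 2*A/O (R(A, O) = (A + A)/(O + 0) = (2*A)/O = 2*A/O)
-17783/p + (R(47, 156) - 9260)/33444 = -17783/1/64574 + (2*47/156 - 9260)/33444 = -17783*64574 + (2*47*(1/156) - 9260)*(1/33444) = -1148319442 + (47/78 - 9260)*(1/33444) = -1148319442 - 722233/78*1/33444 = -1148319442 - 722233/2608632 = -2995542843345577/2608632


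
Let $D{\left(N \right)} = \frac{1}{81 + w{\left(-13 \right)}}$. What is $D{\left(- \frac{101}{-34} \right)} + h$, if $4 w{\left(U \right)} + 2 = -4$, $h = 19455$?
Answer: $\frac{3093347}{159} \approx 19455.0$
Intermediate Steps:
$w{\left(U \right)} = - \frac{3}{2}$ ($w{\left(U \right)} = - \frac{1}{2} + \frac{1}{4} \left(-4\right) = - \frac{1}{2} - 1 = - \frac{3}{2}$)
$D{\left(N \right)} = \frac{2}{159}$ ($D{\left(N \right)} = \frac{1}{81 - \frac{3}{2}} = \frac{1}{\frac{159}{2}} = \frac{2}{159}$)
$D{\left(- \frac{101}{-34} \right)} + h = \frac{2}{159} + 19455 = \frac{3093347}{159}$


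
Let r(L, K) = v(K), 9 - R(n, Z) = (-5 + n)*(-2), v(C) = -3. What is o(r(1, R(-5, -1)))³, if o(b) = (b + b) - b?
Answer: -27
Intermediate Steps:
R(n, Z) = -1 + 2*n (R(n, Z) = 9 - (-5 + n)*(-2) = 9 - (10 - 2*n) = 9 + (-10 + 2*n) = -1 + 2*n)
r(L, K) = -3
o(b) = b (o(b) = 2*b - b = b)
o(r(1, R(-5, -1)))³ = (-3)³ = -27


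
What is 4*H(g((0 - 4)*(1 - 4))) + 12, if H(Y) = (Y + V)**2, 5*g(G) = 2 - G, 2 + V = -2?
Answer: 156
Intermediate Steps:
V = -4 (V = -2 - 2 = -4)
g(G) = 2/5 - G/5 (g(G) = (2 - G)/5 = 2/5 - G/5)
H(Y) = (-4 + Y)**2 (H(Y) = (Y - 4)**2 = (-4 + Y)**2)
4*H(g((0 - 4)*(1 - 4))) + 12 = 4*(-4 + (2/5 - (0 - 4)*(1 - 4)/5))**2 + 12 = 4*(-4 + (2/5 - (-4)*(-3)/5))**2 + 12 = 4*(-4 + (2/5 - 1/5*12))**2 + 12 = 4*(-4 + (2/5 - 12/5))**2 + 12 = 4*(-4 - 2)**2 + 12 = 4*(-6)**2 + 12 = 4*36 + 12 = 144 + 12 = 156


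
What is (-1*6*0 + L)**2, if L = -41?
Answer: 1681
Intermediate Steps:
(-1*6*0 + L)**2 = (-1*6*0 - 41)**2 = (-6*0 - 41)**2 = (0 - 41)**2 = (-41)**2 = 1681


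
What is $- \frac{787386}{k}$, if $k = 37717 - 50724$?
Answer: $\frac{787386}{13007} \approx 60.536$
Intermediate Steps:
$k = -13007$ ($k = 37717 - 50724 = -13007$)
$- \frac{787386}{k} = - \frac{787386}{-13007} = \left(-787386\right) \left(- \frac{1}{13007}\right) = \frac{787386}{13007}$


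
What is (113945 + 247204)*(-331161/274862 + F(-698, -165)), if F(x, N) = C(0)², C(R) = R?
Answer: -119598463989/274862 ≈ -4.3512e+5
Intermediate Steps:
F(x, N) = 0 (F(x, N) = 0² = 0)
(113945 + 247204)*(-331161/274862 + F(-698, -165)) = (113945 + 247204)*(-331161/274862 + 0) = 361149*(-331161*1/274862 + 0) = 361149*(-331161/274862 + 0) = 361149*(-331161/274862) = -119598463989/274862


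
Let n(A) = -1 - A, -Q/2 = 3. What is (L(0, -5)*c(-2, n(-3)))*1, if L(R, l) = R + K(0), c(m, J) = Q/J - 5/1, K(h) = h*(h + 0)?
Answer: 0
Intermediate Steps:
K(h) = h² (K(h) = h*h = h²)
Q = -6 (Q = -2*3 = -6)
c(m, J) = -5 - 6/J (c(m, J) = -6/J - 5/1 = -6/J - 5*1 = -6/J - 5 = -5 - 6/J)
L(R, l) = R (L(R, l) = R + 0² = R + 0 = R)
(L(0, -5)*c(-2, n(-3)))*1 = (0*(-5 - 6/(-1 - 1*(-3))))*1 = (0*(-5 - 6/(-1 + 3)))*1 = (0*(-5 - 6/2))*1 = (0*(-5 - 6*½))*1 = (0*(-5 - 3))*1 = (0*(-8))*1 = 0*1 = 0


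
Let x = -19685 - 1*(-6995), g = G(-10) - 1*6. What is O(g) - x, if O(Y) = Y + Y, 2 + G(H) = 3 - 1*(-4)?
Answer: 12688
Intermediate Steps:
G(H) = 5 (G(H) = -2 + (3 - 1*(-4)) = -2 + (3 + 4) = -2 + 7 = 5)
g = -1 (g = 5 - 1*6 = 5 - 6 = -1)
x = -12690 (x = -19685 + 6995 = -12690)
O(Y) = 2*Y
O(g) - x = 2*(-1) - 1*(-12690) = -2 + 12690 = 12688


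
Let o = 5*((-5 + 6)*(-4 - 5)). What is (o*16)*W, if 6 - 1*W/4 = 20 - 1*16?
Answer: -5760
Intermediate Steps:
W = 8 (W = 24 - 4*(20 - 1*16) = 24 - 4*(20 - 16) = 24 - 4*4 = 24 - 16 = 8)
o = -45 (o = 5*(1*(-9)) = 5*(-9) = -45)
(o*16)*W = -45*16*8 = -720*8 = -5760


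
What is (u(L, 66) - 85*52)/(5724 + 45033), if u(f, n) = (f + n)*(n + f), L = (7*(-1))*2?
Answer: -572/16919 ≈ -0.033808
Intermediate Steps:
L = -14 (L = -7*2 = -14)
u(f, n) = (f + n)² (u(f, n) = (f + n)*(f + n) = (f + n)²)
(u(L, 66) - 85*52)/(5724 + 45033) = ((-14 + 66)² - 85*52)/(5724 + 45033) = (52² - 4420)/50757 = (2704 - 4420)*(1/50757) = -1716*1/50757 = -572/16919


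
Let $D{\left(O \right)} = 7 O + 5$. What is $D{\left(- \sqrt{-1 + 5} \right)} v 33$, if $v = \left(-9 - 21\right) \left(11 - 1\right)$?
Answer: $89100$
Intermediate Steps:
$v = -300$ ($v = \left(-30\right) 10 = -300$)
$D{\left(O \right)} = 5 + 7 O$
$D{\left(- \sqrt{-1 + 5} \right)} v 33 = \left(5 + 7 \left(- \sqrt{-1 + 5}\right)\right) \left(-300\right) 33 = \left(5 + 7 \left(- \sqrt{4}\right)\right) \left(-300\right) 33 = \left(5 + 7 \left(\left(-1\right) 2\right)\right) \left(-300\right) 33 = \left(5 + 7 \left(-2\right)\right) \left(-300\right) 33 = \left(5 - 14\right) \left(-300\right) 33 = \left(-9\right) \left(-300\right) 33 = 2700 \cdot 33 = 89100$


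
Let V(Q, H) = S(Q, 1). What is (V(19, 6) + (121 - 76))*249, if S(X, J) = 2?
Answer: 11703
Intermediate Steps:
V(Q, H) = 2
(V(19, 6) + (121 - 76))*249 = (2 + (121 - 76))*249 = (2 + 45)*249 = 47*249 = 11703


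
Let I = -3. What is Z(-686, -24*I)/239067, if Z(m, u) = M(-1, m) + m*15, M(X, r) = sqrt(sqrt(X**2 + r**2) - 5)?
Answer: -3430/79689 + sqrt(-5 + sqrt(470597))/239067 ≈ -0.042933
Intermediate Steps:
M(X, r) = sqrt(-5 + sqrt(X**2 + r**2))
Z(m, u) = sqrt(-5 + sqrt(1 + m**2)) + 15*m (Z(m, u) = sqrt(-5 + sqrt((-1)**2 + m**2)) + m*15 = sqrt(-5 + sqrt(1 + m**2)) + 15*m)
Z(-686, -24*I)/239067 = (sqrt(-5 + sqrt(1 + (-686)**2)) + 15*(-686))/239067 = (sqrt(-5 + sqrt(1 + 470596)) - 10290)*(1/239067) = (sqrt(-5 + sqrt(470597)) - 10290)*(1/239067) = (-10290 + sqrt(-5 + sqrt(470597)))*(1/239067) = -3430/79689 + sqrt(-5 + sqrt(470597))/239067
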